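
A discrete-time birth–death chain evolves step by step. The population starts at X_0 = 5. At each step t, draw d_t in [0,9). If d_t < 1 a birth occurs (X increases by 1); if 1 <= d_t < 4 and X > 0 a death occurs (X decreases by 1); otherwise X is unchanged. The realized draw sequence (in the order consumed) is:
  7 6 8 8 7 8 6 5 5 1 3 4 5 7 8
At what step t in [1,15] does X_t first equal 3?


11

t=0: X=5, d=7 → hold, X_1=5
t=1: X=5, d=6 → hold, X_2=5
t=2: X=5, d=8 → hold, X_3=5
t=3: X=5, d=8 → hold, X_4=5
t=4: X=5, d=7 → hold, X_5=5
t=5: X=5, d=8 → hold, X_6=5
t=6: X=5, d=6 → hold, X_7=5
t=7: X=5, d=5 → hold, X_8=5
t=8: X=5, d=5 → hold, X_9=5
t=9: X=5, d=1 → death, X_10=4
t=10: X=4, d=3 → death, X_11=3
t=11: X=3, d=4 → hold, X_12=3
t=12: X=3, d=5 → hold, X_13=3
t=13: X=3, d=7 → hold, X_14=3
t=14: X=3, d=8 → hold, X_15=3


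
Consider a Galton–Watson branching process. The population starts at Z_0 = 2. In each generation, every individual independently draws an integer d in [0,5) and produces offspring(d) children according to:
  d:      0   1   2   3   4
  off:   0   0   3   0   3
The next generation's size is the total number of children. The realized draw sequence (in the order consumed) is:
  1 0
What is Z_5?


0

gen 0: Z_0=2, draws=[1, 0], offspring=[0, 0], Z_1=0
gen 1: Z_1=0, draws=[], offspring=[], Z_2=0
gen 2: Z_2=0, draws=[], offspring=[], Z_3=0
gen 3: Z_3=0, draws=[], offspring=[], Z_4=0
gen 4: Z_4=0, draws=[], offspring=[], Z_5=0


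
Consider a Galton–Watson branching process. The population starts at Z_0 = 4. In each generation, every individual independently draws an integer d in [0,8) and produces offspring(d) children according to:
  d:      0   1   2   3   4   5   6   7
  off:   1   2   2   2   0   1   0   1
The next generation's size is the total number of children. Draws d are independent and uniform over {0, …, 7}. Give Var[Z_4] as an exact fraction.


70082415/4194304

Outcome values over d=0..7: [1, 2, 2, 2, 0, 1, 0, 1]
Σy = 9, Σy² = 15, M = 8
μ = 9/8 = 9/8,  σ² = 15/8 − (9/8)² = 39/64
V_0 = 0, E_0 = 4
V_1 = 39/64·E_0 + (9/8)²·V_0 = 39/16;  E_1 = 9/2
V_2 = 39/64·E_1 + (9/8)²·V_1 = 5967/1024;  E_2 = 81/16
V_3 = 39/64·E_2 + (9/8)²·V_2 = 685503/65536;  E_3 = 729/128
V_4 = 39/64·E_3 + (9/8)²·V_3 = 70082415/4194304;  E_4 = 6561/1024


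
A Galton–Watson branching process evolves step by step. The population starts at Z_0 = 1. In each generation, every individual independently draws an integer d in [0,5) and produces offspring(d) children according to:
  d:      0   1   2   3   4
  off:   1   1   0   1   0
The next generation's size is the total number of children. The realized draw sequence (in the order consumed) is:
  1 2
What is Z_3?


gen 0: Z_0=1, draws=[1], offspring=[1], Z_1=1
gen 1: Z_1=1, draws=[2], offspring=[0], Z_2=0
gen 2: Z_2=0, draws=[], offspring=[], Z_3=0

0


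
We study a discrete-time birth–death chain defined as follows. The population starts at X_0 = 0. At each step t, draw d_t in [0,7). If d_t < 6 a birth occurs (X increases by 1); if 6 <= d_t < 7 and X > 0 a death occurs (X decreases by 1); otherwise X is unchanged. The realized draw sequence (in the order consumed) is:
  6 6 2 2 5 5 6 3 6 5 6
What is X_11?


t=0: X=0, d=6 → hold, X_1=0
t=1: X=0, d=6 → hold, X_2=0
t=2: X=0, d=2 → birth, X_3=1
t=3: X=1, d=2 → birth, X_4=2
t=4: X=2, d=5 → birth, X_5=3
t=5: X=3, d=5 → birth, X_6=4
t=6: X=4, d=6 → death, X_7=3
t=7: X=3, d=3 → birth, X_8=4
t=8: X=4, d=6 → death, X_9=3
t=9: X=3, d=5 → birth, X_10=4
t=10: X=4, d=6 → death, X_11=3

3


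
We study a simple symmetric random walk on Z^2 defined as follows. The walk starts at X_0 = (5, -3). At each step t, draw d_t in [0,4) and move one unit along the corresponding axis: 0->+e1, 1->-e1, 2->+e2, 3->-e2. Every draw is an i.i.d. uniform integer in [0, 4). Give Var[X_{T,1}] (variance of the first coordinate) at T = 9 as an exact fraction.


Outcome values over d=0..3: [1, -1, 0, 0]
Σy = 0, Σy² = 2, M = 4
μ = 0/4 = 0,  σ² = 2/4 − (0)² = 1/2
Independent increments: Var[X_9] = 9·σ² = 9·(1/2) = 9/2

9/2


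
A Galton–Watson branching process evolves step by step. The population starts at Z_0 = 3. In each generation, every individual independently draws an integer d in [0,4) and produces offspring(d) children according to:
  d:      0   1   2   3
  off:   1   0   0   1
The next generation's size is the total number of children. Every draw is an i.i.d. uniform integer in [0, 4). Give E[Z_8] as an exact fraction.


Outcome values over d=0..3: [1, 0, 0, 1]
Σy = 2, Σy² = 2, M = 4
μ = 2/4 = 1/2,  σ² = 2/4 − (1/2)² = 1/4
E[Z_0] = 3
E[Z_1] = 1/2·E[Z_0] = 3/2
E[Z_2] = 1/2·E[Z_1] = 3/4
E[Z_3] = 1/2·E[Z_2] = 3/8
E[Z_4] = 1/2·E[Z_3] = 3/16
E[Z_5] = 1/2·E[Z_4] = 3/32
E[Z_6] = 1/2·E[Z_5] = 3/64
E[Z_7] = 1/2·E[Z_6] = 3/128
E[Z_8] = 1/2·E[Z_7] = 3/256

3/256


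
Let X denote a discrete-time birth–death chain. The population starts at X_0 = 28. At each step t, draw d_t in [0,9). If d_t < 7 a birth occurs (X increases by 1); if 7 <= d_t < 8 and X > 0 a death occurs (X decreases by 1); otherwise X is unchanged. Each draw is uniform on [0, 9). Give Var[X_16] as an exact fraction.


X can drop by at most 1 per step and X_0 = 28 > T = 16, so X_t >= 28 − t >= 12 > 0 for every t <= 16: the floor at 0 (the 'and X > 0' condition) never binds. Hence X_16 = X_0 + Σ_{t<16} Y_t with i.i.d. increments Y_t = y(d_t) ∈ {+1, −1, 0}.
Outcome values over d=0..8: [1, 1, 1, 1, 1, 1, 1, -1, 0]
Σy = 6, Σy² = 8, M = 9
μ = 6/9 = 2/3,  σ² = 8/9 − (2/3)² = 4/9
Independent increments: Var[X_16] = 16·σ² = 16·(4/9) = 64/9

64/9


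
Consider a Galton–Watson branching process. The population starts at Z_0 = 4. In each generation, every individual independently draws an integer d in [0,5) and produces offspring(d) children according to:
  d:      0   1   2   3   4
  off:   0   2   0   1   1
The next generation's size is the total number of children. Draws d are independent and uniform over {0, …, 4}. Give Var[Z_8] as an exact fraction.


Outcome values over d=0..4: [0, 2, 0, 1, 1]
Σy = 4, Σy² = 6, M = 5
μ = 4/5 = 4/5,  σ² = 6/5 − (4/5)² = 14/25
V_0 = 0, E_0 = 4
V_1 = 14/25·E_0 + (4/5)²·V_0 = 56/25;  E_1 = 16/5
V_2 = 14/25·E_1 + (4/5)²·V_1 = 2016/625;  E_2 = 64/25
V_3 = 14/25·E_2 + (4/5)²·V_2 = 54656/15625;  E_3 = 256/125
V_4 = 14/25·E_3 + (4/5)²·V_3 = 1322496/390625;  E_4 = 1024/625
V_5 = 14/25·E_4 + (4/5)²·V_4 = 30119936/9765625;  E_5 = 4096/3125
V_6 = 14/25·E_5 + (4/5)²·V_5 = 661118976/244140625;  E_6 = 16384/15625
V_7 = 14/25·E_6 + (4/5)²·V_6 = 14161903616/6103515625;  E_7 = 65536/78125
V_8 = 14/25·E_7 + (4/5)²·V_7 = 298270457856/152587890625;  E_8 = 262144/390625

298270457856/152587890625


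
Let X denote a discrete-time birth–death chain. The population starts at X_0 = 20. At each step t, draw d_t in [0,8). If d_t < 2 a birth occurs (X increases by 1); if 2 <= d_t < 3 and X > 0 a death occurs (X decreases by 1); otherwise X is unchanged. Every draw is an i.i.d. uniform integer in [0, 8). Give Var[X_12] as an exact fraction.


69/16

X can drop by at most 1 per step and X_0 = 20 > T = 12, so X_t >= 20 − t >= 8 > 0 for every t <= 12: the floor at 0 (the 'and X > 0' condition) never binds. Hence X_12 = X_0 + Σ_{t<12} Y_t with i.i.d. increments Y_t = y(d_t) ∈ {+1, −1, 0}.
Outcome values over d=0..7: [1, 1, -1, 0, 0, 0, 0, 0]
Σy = 1, Σy² = 3, M = 8
μ = 1/8 = 1/8,  σ² = 3/8 − (1/8)² = 23/64
Independent increments: Var[X_12] = 12·σ² = 12·(23/64) = 69/16


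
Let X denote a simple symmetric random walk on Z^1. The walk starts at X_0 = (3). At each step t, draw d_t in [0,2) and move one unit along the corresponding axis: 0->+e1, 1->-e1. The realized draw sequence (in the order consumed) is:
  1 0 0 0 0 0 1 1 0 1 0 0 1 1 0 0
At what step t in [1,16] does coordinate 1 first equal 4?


t=0: X=(3), d=1 → -e1, X_1=(2)
t=1: X=(2), d=0 → +e1, X_2=(3)
t=2: X=(3), d=0 → +e1, X_3=(4)
t=3: X=(4), d=0 → +e1, X_4=(5)
t=4: X=(5), d=0 → +e1, X_5=(6)
t=5: X=(6), d=0 → +e1, X_6=(7)
t=6: X=(7), d=1 → -e1, X_7=(6)
t=7: X=(6), d=1 → -e1, X_8=(5)
t=8: X=(5), d=0 → +e1, X_9=(6)
t=9: X=(6), d=1 → -e1, X_10=(5)
t=10: X=(5), d=0 → +e1, X_11=(6)
t=11: X=(6), d=0 → +e1, X_12=(7)
t=12: X=(7), d=1 → -e1, X_13=(6)
t=13: X=(6), d=1 → -e1, X_14=(5)
t=14: X=(5), d=0 → +e1, X_15=(6)
t=15: X=(6), d=0 → +e1, X_16=(7)

3


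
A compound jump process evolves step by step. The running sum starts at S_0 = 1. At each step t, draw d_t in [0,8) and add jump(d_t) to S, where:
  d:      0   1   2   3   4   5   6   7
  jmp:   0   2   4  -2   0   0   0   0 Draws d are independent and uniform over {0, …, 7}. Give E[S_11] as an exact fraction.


Outcome values over d=0..7: [0, 2, 4, -2, 0, 0, 0, 0]
Σy = 4, Σy² = 24, M = 8
μ = 4/8 = 1/2,  σ² = 24/8 − (1/2)² = 11/4
E[S_11] = 1 + 11·(1/2) = 13/2

13/2


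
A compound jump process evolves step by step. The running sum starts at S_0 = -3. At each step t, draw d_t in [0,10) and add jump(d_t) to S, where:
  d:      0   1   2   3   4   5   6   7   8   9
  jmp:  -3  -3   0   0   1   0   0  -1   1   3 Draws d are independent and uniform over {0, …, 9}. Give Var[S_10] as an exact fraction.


148/5

Outcome values over d=0..9: [-3, -3, 0, 0, 1, 0, 0, -1, 1, 3]
Σy = -2, Σy² = 30, M = 10
μ = -2/10 = -1/5,  σ² = 30/10 − (-1/5)² = 74/25
Independent increments: Var[S_10] = 10·σ² = 10·(74/25) = 148/5


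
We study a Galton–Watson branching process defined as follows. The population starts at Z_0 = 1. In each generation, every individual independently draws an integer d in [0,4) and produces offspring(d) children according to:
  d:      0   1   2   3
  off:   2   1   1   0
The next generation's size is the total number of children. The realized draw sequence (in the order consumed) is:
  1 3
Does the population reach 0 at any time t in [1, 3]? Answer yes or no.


gen 0: Z_0=1, draws=[1], offspring=[1], Z_1=1
gen 1: Z_1=1, draws=[3], offspring=[0], Z_2=0
gen 2: Z_2=0, draws=[], offspring=[], Z_3=0

yes


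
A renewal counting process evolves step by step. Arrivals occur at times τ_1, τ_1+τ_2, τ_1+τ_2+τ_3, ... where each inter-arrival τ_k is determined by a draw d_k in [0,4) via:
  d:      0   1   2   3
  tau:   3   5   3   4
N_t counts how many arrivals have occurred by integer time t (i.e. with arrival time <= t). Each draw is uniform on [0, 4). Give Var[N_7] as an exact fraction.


1/4

Inter-arrival values over d=0..3: [3, 5, 3, 4]
Each d has probability 1/4, so the pmf of τ is: f(3) = 1/2, f(4) = 1/4, f(5) = 1/4
Let p_n(j) = P(N_n = j), with p_0 = [1]. Condition on τ_1: p_n(0) = P(τ > n), and for j >= 1, p_n(j) = Σ_{k<=n} f(k)·p_{n−k}(j−1)
p_1 = [1]  (j = 0)
p_2 = [1]  (j = 0)
p_3 = [1/2, 1/2]  (j = 0..1)
p_4 = [1/4, 3/4]  (j = 0..1)
p_5 = [0, 1]  (j = 0..1)
p_6 = [0, 3/4, 1/4]  (j = 0..2)
p_7 = [0, 1/2, 1/2]  (j = 0..2)
E[N_7] = Σ j·p_7(j) = 3/2;  E[N_7²] = Σ j²·p_7(j) = 5/2
Var[N_7] = 5/2 − (3/2)² = 1/4


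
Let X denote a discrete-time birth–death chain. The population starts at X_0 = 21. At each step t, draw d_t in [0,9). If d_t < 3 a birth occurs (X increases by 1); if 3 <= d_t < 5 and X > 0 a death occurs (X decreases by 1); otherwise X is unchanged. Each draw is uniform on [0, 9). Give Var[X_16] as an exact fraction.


X can drop by at most 1 per step and X_0 = 21 > T = 16, so X_t >= 21 − t >= 5 > 0 for every t <= 16: the floor at 0 (the 'and X > 0' condition) never binds. Hence X_16 = X_0 + Σ_{t<16} Y_t with i.i.d. increments Y_t = y(d_t) ∈ {+1, −1, 0}.
Outcome values over d=0..8: [1, 1, 1, -1, -1, 0, 0, 0, 0]
Σy = 1, Σy² = 5, M = 9
μ = 1/9 = 1/9,  σ² = 5/9 − (1/9)² = 44/81
Independent increments: Var[X_16] = 16·σ² = 16·(44/81) = 704/81

704/81


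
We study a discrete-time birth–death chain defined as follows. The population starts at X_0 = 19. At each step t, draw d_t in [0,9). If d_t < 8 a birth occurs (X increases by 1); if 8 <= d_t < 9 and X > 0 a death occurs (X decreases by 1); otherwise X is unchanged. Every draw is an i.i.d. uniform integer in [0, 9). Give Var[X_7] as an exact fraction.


X can drop by at most 1 per step and X_0 = 19 > T = 7, so X_t >= 19 − t >= 12 > 0 for every t <= 7: the floor at 0 (the 'and X > 0' condition) never binds. Hence X_7 = X_0 + Σ_{t<7} Y_t with i.i.d. increments Y_t = y(d_t) ∈ {+1, −1, 0}.
Outcome values over d=0..8: [1, 1, 1, 1, 1, 1, 1, 1, -1]
Σy = 7, Σy² = 9, M = 9
μ = 7/9 = 7/9,  σ² = 9/9 − (7/9)² = 32/81
Independent increments: Var[X_7] = 7·σ² = 7·(32/81) = 224/81

224/81


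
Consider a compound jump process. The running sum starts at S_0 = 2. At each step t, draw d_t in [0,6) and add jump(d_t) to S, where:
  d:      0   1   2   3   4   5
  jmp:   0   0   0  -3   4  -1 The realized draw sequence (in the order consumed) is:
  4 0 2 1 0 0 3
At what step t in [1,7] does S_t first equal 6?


t=0: S=2, d=4, jump=4, S_1=6
t=1: S=6, d=0, jump=0, S_2=6
t=2: S=6, d=2, jump=0, S_3=6
t=3: S=6, d=1, jump=0, S_4=6
t=4: S=6, d=0, jump=0, S_5=6
t=5: S=6, d=0, jump=0, S_6=6
t=6: S=6, d=3, jump=-3, S_7=3

1


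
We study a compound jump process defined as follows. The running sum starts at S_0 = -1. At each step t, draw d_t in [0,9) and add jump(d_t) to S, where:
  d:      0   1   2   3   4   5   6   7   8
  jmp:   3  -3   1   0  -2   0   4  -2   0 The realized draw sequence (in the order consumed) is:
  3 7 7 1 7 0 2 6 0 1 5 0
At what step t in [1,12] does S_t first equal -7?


t=0: S=-1, d=3, jump=0, S_1=-1
t=1: S=-1, d=7, jump=-2, S_2=-3
t=2: S=-3, d=7, jump=-2, S_3=-5
t=3: S=-5, d=1, jump=-3, S_4=-8
t=4: S=-8, d=7, jump=-2, S_5=-10
t=5: S=-10, d=0, jump=3, S_6=-7
t=6: S=-7, d=2, jump=1, S_7=-6
t=7: S=-6, d=6, jump=4, S_8=-2
t=8: S=-2, d=0, jump=3, S_9=1
t=9: S=1, d=1, jump=-3, S_10=-2
t=10: S=-2, d=5, jump=0, S_11=-2
t=11: S=-2, d=0, jump=3, S_12=1

6


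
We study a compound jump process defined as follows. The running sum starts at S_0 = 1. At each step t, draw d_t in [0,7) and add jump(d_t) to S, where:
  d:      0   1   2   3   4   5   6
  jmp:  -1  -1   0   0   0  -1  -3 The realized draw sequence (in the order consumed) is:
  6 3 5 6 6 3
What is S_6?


t=0: S=1, d=6, jump=-3, S_1=-2
t=1: S=-2, d=3, jump=0, S_2=-2
t=2: S=-2, d=5, jump=-1, S_3=-3
t=3: S=-3, d=6, jump=-3, S_4=-6
t=4: S=-6, d=6, jump=-3, S_5=-9
t=5: S=-9, d=3, jump=0, S_6=-9

-9


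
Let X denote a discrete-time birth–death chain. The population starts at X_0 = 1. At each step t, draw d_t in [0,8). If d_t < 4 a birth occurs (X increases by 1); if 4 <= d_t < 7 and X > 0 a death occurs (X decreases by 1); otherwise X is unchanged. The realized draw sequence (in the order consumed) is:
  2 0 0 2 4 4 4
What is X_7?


2

t=0: X=1, d=2 → birth, X_1=2
t=1: X=2, d=0 → birth, X_2=3
t=2: X=3, d=0 → birth, X_3=4
t=3: X=4, d=2 → birth, X_4=5
t=4: X=5, d=4 → death, X_5=4
t=5: X=4, d=4 → death, X_6=3
t=6: X=3, d=4 → death, X_7=2


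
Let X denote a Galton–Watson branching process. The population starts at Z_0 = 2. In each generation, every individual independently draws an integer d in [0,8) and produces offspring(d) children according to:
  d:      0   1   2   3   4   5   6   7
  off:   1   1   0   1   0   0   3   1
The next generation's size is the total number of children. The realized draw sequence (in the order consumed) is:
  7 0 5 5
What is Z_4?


0

gen 0: Z_0=2, draws=[7, 0], offspring=[1, 1], Z_1=2
gen 1: Z_1=2, draws=[5, 5], offspring=[0, 0], Z_2=0
gen 2: Z_2=0, draws=[], offspring=[], Z_3=0
gen 3: Z_3=0, draws=[], offspring=[], Z_4=0


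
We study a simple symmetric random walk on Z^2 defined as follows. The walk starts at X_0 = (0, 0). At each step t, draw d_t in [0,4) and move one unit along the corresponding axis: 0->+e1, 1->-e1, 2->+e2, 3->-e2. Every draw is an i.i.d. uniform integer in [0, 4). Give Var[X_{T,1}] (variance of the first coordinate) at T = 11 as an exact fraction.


11/2

Outcome values over d=0..3: [1, -1, 0, 0]
Σy = 0, Σy² = 2, M = 4
μ = 0/4 = 0,  σ² = 2/4 − (0)² = 1/2
Independent increments: Var[X_11] = 11·σ² = 11·(1/2) = 11/2


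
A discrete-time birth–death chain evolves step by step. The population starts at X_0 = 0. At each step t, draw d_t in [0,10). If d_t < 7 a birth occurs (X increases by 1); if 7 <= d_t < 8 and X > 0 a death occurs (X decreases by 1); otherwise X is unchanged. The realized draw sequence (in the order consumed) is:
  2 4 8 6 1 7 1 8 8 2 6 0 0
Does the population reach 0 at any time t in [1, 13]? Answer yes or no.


no

t=0: X=0, d=2 → birth, X_1=1
t=1: X=1, d=4 → birth, X_2=2
t=2: X=2, d=8 → hold, X_3=2
t=3: X=2, d=6 → birth, X_4=3
t=4: X=3, d=1 → birth, X_5=4
t=5: X=4, d=7 → death, X_6=3
t=6: X=3, d=1 → birth, X_7=4
t=7: X=4, d=8 → hold, X_8=4
t=8: X=4, d=8 → hold, X_9=4
t=9: X=4, d=2 → birth, X_10=5
t=10: X=5, d=6 → birth, X_11=6
t=11: X=6, d=0 → birth, X_12=7
t=12: X=7, d=0 → birth, X_13=8


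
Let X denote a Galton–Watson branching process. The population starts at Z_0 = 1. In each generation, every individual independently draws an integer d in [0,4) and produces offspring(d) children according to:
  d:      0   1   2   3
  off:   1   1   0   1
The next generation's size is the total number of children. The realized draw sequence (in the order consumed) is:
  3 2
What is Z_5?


gen 0: Z_0=1, draws=[3], offspring=[1], Z_1=1
gen 1: Z_1=1, draws=[2], offspring=[0], Z_2=0
gen 2: Z_2=0, draws=[], offspring=[], Z_3=0
gen 3: Z_3=0, draws=[], offspring=[], Z_4=0
gen 4: Z_4=0, draws=[], offspring=[], Z_5=0

0


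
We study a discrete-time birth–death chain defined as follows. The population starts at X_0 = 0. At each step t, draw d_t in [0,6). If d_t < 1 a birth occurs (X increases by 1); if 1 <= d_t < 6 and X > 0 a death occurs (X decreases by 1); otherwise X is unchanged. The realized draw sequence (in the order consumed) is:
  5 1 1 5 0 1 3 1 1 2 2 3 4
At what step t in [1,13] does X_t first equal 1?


t=0: X=0, d=5 → hold, X_1=0
t=1: X=0, d=1 → hold, X_2=0
t=2: X=0, d=1 → hold, X_3=0
t=3: X=0, d=5 → hold, X_4=0
t=4: X=0, d=0 → birth, X_5=1
t=5: X=1, d=1 → death, X_6=0
t=6: X=0, d=3 → hold, X_7=0
t=7: X=0, d=1 → hold, X_8=0
t=8: X=0, d=1 → hold, X_9=0
t=9: X=0, d=2 → hold, X_10=0
t=10: X=0, d=2 → hold, X_11=0
t=11: X=0, d=3 → hold, X_12=0
t=12: X=0, d=4 → hold, X_13=0

5


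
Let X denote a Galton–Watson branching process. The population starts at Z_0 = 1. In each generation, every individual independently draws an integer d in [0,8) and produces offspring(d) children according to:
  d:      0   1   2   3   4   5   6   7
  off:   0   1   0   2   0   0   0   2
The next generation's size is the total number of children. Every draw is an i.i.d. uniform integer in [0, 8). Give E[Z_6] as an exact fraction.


Outcome values over d=0..7: [0, 1, 0, 2, 0, 0, 0, 2]
Σy = 5, Σy² = 9, M = 8
μ = 5/8 = 5/8,  σ² = 9/8 − (5/8)² = 47/64
E[Z_0] = 1
E[Z_1] = 5/8·E[Z_0] = 5/8
E[Z_2] = 5/8·E[Z_1] = 25/64
E[Z_3] = 5/8·E[Z_2] = 125/512
E[Z_4] = 5/8·E[Z_3] = 625/4096
E[Z_5] = 5/8·E[Z_4] = 3125/32768
E[Z_6] = 5/8·E[Z_5] = 15625/262144

15625/262144


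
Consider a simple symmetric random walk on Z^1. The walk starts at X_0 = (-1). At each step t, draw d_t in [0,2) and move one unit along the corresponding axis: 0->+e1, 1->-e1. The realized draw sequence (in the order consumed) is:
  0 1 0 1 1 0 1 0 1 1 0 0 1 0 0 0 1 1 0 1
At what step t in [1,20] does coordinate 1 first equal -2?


5

t=0: X=(-1), d=0 → +e1, X_1=(0)
t=1: X=(0), d=1 → -e1, X_2=(-1)
t=2: X=(-1), d=0 → +e1, X_3=(0)
t=3: X=(0), d=1 → -e1, X_4=(-1)
t=4: X=(-1), d=1 → -e1, X_5=(-2)
t=5: X=(-2), d=0 → +e1, X_6=(-1)
t=6: X=(-1), d=1 → -e1, X_7=(-2)
t=7: X=(-2), d=0 → +e1, X_8=(-1)
t=8: X=(-1), d=1 → -e1, X_9=(-2)
t=9: X=(-2), d=1 → -e1, X_10=(-3)
t=10: X=(-3), d=0 → +e1, X_11=(-2)
t=11: X=(-2), d=0 → +e1, X_12=(-1)
t=12: X=(-1), d=1 → -e1, X_13=(-2)
t=13: X=(-2), d=0 → +e1, X_14=(-1)
t=14: X=(-1), d=0 → +e1, X_15=(0)
t=15: X=(0), d=0 → +e1, X_16=(1)
t=16: X=(1), d=1 → -e1, X_17=(0)
t=17: X=(0), d=1 → -e1, X_18=(-1)
t=18: X=(-1), d=0 → +e1, X_19=(0)
t=19: X=(0), d=1 → -e1, X_20=(-1)


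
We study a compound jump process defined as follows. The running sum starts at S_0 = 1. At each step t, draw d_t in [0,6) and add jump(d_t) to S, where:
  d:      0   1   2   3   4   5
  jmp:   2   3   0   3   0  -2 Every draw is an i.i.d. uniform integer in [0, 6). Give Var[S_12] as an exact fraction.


40

Outcome values over d=0..5: [2, 3, 0, 3, 0, -2]
Σy = 6, Σy² = 26, M = 6
μ = 6/6 = 1,  σ² = 26/6 − (1)² = 10/3
Independent increments: Var[S_12] = 12·σ² = 12·(10/3) = 40


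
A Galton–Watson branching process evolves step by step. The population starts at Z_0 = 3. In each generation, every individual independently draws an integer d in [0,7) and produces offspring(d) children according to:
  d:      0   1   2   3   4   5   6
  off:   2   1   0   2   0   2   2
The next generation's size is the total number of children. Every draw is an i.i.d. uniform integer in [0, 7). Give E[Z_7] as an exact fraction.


Outcome values over d=0..6: [2, 1, 0, 2, 0, 2, 2]
Σy = 9, Σy² = 17, M = 7
μ = 9/7 = 9/7,  σ² = 17/7 − (9/7)² = 38/49
E[Z_0] = 3
E[Z_1] = 9/7·E[Z_0] = 27/7
E[Z_2] = 9/7·E[Z_1] = 243/49
E[Z_3] = 9/7·E[Z_2] = 2187/343
E[Z_4] = 9/7·E[Z_3] = 19683/2401
E[Z_5] = 9/7·E[Z_4] = 177147/16807
E[Z_6] = 9/7·E[Z_5] = 1594323/117649
E[Z_7] = 9/7·E[Z_6] = 14348907/823543

14348907/823543


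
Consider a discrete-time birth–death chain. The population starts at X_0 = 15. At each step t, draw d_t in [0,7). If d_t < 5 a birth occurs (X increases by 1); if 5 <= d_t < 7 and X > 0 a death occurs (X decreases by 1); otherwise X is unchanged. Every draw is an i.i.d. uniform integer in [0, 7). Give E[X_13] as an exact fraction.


144/7

X can drop by at most 1 per step and X_0 = 15 > T = 13, so X_t >= 15 − t >= 2 > 0 for every t <= 13: the floor at 0 (the 'and X > 0' condition) never binds. Hence X_13 = X_0 + Σ_{t<13} Y_t with i.i.d. increments Y_t = y(d_t) ∈ {+1, −1, 0}.
Outcome values over d=0..6: [1, 1, 1, 1, 1, -1, -1]
Σy = 3, Σy² = 7, M = 7
μ = 3/7 = 3/7,  σ² = 7/7 − (3/7)² = 40/49
E[X_13] = 15 + 13·(3/7) = 144/7


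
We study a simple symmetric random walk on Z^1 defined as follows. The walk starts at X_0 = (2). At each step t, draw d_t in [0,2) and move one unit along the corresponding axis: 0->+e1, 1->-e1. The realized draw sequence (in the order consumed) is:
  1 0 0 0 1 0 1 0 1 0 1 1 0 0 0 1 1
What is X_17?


t=0: X=(2), d=1 → -e1, X_1=(1)
t=1: X=(1), d=0 → +e1, X_2=(2)
t=2: X=(2), d=0 → +e1, X_3=(3)
t=3: X=(3), d=0 → +e1, X_4=(4)
t=4: X=(4), d=1 → -e1, X_5=(3)
t=5: X=(3), d=0 → +e1, X_6=(4)
t=6: X=(4), d=1 → -e1, X_7=(3)
t=7: X=(3), d=0 → +e1, X_8=(4)
t=8: X=(4), d=1 → -e1, X_9=(3)
t=9: X=(3), d=0 → +e1, X_10=(4)
t=10: X=(4), d=1 → -e1, X_11=(3)
t=11: X=(3), d=1 → -e1, X_12=(2)
t=12: X=(2), d=0 → +e1, X_13=(3)
t=13: X=(3), d=0 → +e1, X_14=(4)
t=14: X=(4), d=0 → +e1, X_15=(5)
t=15: X=(5), d=1 → -e1, X_16=(4)
t=16: X=(4), d=1 → -e1, X_17=(3)

(3)


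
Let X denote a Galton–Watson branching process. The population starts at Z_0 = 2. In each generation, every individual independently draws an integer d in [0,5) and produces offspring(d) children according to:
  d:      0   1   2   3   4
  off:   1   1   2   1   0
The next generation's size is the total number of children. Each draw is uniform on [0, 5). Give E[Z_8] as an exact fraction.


Outcome values over d=0..4: [1, 1, 2, 1, 0]
Σy = 5, Σy² = 7, M = 5
μ = 5/5 = 1,  σ² = 7/5 − (1)² = 2/5
E[Z_0] = 2
E[Z_1] = 1·E[Z_0] = 2
E[Z_2] = 1·E[Z_1] = 2
E[Z_3] = 1·E[Z_2] = 2
E[Z_4] = 1·E[Z_3] = 2
E[Z_5] = 1·E[Z_4] = 2
E[Z_6] = 1·E[Z_5] = 2
E[Z_7] = 1·E[Z_6] = 2
E[Z_8] = 1·E[Z_7] = 2

2


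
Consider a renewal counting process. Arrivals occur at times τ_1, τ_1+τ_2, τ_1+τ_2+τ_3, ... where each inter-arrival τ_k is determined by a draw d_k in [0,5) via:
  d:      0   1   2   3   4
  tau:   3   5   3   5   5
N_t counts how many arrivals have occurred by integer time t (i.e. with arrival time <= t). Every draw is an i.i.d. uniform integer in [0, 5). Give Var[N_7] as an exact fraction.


84/625

Inter-arrival values over d=0..4: [3, 5, 3, 5, 5]
Each d has probability 1/5, so the pmf of τ is: f(3) = 2/5, f(5) = 3/5
Let p_n(j) = P(N_n = j), with p_0 = [1]. Condition on τ_1: p_n(0) = P(τ > n), and for j >= 1, p_n(j) = Σ_{k<=n} f(k)·p_{n−k}(j−1)
p_1 = [1]  (j = 0)
p_2 = [1]  (j = 0)
p_3 = [3/5, 2/5]  (j = 0..1)
p_4 = [3/5, 2/5]  (j = 0..1)
p_5 = [0, 1]  (j = 0..1)
p_6 = [0, 21/25, 4/25]  (j = 0..2)
p_7 = [0, 21/25, 4/25]  (j = 0..2)
E[N_7] = Σ j·p_7(j) = 29/25;  E[N_7²] = Σ j²·p_7(j) = 37/25
Var[N_7] = 37/25 − (29/25)² = 84/625


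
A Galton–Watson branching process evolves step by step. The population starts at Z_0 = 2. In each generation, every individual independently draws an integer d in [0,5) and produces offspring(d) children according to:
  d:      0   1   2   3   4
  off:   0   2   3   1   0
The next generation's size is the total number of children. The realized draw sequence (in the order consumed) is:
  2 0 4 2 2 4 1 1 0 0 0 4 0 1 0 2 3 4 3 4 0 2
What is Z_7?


gen 0: Z_0=2, draws=[2, 0], offspring=[3, 0], Z_1=3
gen 1: Z_1=3, draws=[4, 2, 2], offspring=[0, 3, 3], Z_2=6
gen 2: Z_2=6, draws=[4, 1, 1, 0, 0, 0], offspring=[0, 2, 2, 0, 0, 0], Z_3=4
gen 3: Z_3=4, draws=[4, 0, 1, 0], offspring=[0, 0, 2, 0], Z_4=2
gen 4: Z_4=2, draws=[2, 3], offspring=[3, 1], Z_5=4
gen 5: Z_5=4, draws=[4, 3, 4, 0], offspring=[0, 1, 0, 0], Z_6=1
gen 6: Z_6=1, draws=[2], offspring=[3], Z_7=3

3


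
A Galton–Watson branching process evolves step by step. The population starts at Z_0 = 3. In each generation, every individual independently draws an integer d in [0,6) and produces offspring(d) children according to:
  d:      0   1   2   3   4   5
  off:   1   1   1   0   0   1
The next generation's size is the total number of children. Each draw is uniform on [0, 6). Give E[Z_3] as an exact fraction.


8/9

Outcome values over d=0..5: [1, 1, 1, 0, 0, 1]
Σy = 4, Σy² = 4, M = 6
μ = 4/6 = 2/3,  σ² = 4/6 − (2/3)² = 2/9
E[Z_0] = 3
E[Z_1] = 2/3·E[Z_0] = 2
E[Z_2] = 2/3·E[Z_1] = 4/3
E[Z_3] = 2/3·E[Z_2] = 8/9


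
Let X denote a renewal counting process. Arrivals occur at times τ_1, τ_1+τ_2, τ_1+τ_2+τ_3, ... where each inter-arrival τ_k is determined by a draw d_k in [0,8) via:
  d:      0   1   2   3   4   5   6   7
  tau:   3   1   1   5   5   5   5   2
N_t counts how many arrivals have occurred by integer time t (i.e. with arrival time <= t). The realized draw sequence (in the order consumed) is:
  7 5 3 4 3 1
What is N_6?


1

draw d_1=7: τ_1=2, arrival time A_1=2
draw d_2=5: τ_2=5, arrival time A_2=7
draw d_3=3: τ_3=5, arrival time A_3=12
draw d_4=4: τ_4=5, arrival time A_4=17
draw d_5=3: τ_5=5, arrival time A_5=22
draw d_6=1: τ_6=1, arrival time A_6=23
N_t over t=0..6: 0:0 1:0 2:1 3:1 4:1 5:1 6:1


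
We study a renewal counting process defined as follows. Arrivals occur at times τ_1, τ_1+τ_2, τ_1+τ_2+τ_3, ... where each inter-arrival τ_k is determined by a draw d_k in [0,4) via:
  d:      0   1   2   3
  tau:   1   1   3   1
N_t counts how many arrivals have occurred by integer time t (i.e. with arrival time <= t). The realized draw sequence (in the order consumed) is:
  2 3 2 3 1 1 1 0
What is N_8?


4

draw d_1=2: τ_1=3, arrival time A_1=3
draw d_2=3: τ_2=1, arrival time A_2=4
draw d_3=2: τ_3=3, arrival time A_3=7
draw d_4=3: τ_4=1, arrival time A_4=8
draw d_5=1: τ_5=1, arrival time A_5=9
draw d_6=1: τ_6=1, arrival time A_6=10
draw d_7=1: τ_7=1, arrival time A_7=11
draw d_8=0: τ_8=1, arrival time A_8=12
N_t over t=0..8: 0:0 1:0 2:0 3:1 4:2 5:2 6:2 7:3 8:4


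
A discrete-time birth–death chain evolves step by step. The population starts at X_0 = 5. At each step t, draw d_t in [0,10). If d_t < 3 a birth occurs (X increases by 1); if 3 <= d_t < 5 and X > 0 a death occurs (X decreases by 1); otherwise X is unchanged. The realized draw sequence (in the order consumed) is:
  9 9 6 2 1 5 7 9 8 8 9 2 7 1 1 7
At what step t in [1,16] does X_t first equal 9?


14

t=0: X=5, d=9 → hold, X_1=5
t=1: X=5, d=9 → hold, X_2=5
t=2: X=5, d=6 → hold, X_3=5
t=3: X=5, d=2 → birth, X_4=6
t=4: X=6, d=1 → birth, X_5=7
t=5: X=7, d=5 → hold, X_6=7
t=6: X=7, d=7 → hold, X_7=7
t=7: X=7, d=9 → hold, X_8=7
t=8: X=7, d=8 → hold, X_9=7
t=9: X=7, d=8 → hold, X_10=7
t=10: X=7, d=9 → hold, X_11=7
t=11: X=7, d=2 → birth, X_12=8
t=12: X=8, d=7 → hold, X_13=8
t=13: X=8, d=1 → birth, X_14=9
t=14: X=9, d=1 → birth, X_15=10
t=15: X=10, d=7 → hold, X_16=10


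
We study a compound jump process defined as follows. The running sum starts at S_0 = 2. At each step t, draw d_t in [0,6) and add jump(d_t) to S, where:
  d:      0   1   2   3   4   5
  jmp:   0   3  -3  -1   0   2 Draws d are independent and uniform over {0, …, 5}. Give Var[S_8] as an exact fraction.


274/9

Outcome values over d=0..5: [0, 3, -3, -1, 0, 2]
Σy = 1, Σy² = 23, M = 6
μ = 1/6 = 1/6,  σ² = 23/6 − (1/6)² = 137/36
Independent increments: Var[S_8] = 8·σ² = 8·(137/36) = 274/9


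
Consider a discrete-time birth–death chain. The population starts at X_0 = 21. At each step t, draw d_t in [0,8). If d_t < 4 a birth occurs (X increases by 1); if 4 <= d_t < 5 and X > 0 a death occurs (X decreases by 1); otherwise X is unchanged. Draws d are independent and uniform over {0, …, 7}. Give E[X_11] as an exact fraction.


201/8

X can drop by at most 1 per step and X_0 = 21 > T = 11, so X_t >= 21 − t >= 10 > 0 for every t <= 11: the floor at 0 (the 'and X > 0' condition) never binds. Hence X_11 = X_0 + Σ_{t<11} Y_t with i.i.d. increments Y_t = y(d_t) ∈ {+1, −1, 0}.
Outcome values over d=0..7: [1, 1, 1, 1, -1, 0, 0, 0]
Σy = 3, Σy² = 5, M = 8
μ = 3/8 = 3/8,  σ² = 5/8 − (3/8)² = 31/64
E[X_11] = 21 + 11·(3/8) = 201/8


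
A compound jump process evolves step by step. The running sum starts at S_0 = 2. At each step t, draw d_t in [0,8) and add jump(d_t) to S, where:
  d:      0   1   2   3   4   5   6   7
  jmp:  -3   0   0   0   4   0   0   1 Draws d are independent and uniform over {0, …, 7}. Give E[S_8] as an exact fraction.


Outcome values over d=0..7: [-3, 0, 0, 0, 4, 0, 0, 1]
Σy = 2, Σy² = 26, M = 8
μ = 2/8 = 1/4,  σ² = 26/8 − (1/4)² = 51/16
E[S_8] = 2 + 8·(1/4) = 4

4


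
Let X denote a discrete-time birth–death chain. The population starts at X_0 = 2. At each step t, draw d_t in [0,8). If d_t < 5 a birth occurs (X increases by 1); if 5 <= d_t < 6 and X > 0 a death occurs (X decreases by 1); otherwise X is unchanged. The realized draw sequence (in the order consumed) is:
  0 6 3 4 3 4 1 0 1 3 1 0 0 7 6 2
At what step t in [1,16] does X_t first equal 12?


t=0: X=2, d=0 → birth, X_1=3
t=1: X=3, d=6 → hold, X_2=3
t=2: X=3, d=3 → birth, X_3=4
t=3: X=4, d=4 → birth, X_4=5
t=4: X=5, d=3 → birth, X_5=6
t=5: X=6, d=4 → birth, X_6=7
t=6: X=7, d=1 → birth, X_7=8
t=7: X=8, d=0 → birth, X_8=9
t=8: X=9, d=1 → birth, X_9=10
t=9: X=10, d=3 → birth, X_10=11
t=10: X=11, d=1 → birth, X_11=12
t=11: X=12, d=0 → birth, X_12=13
t=12: X=13, d=0 → birth, X_13=14
t=13: X=14, d=7 → hold, X_14=14
t=14: X=14, d=6 → hold, X_15=14
t=15: X=14, d=2 → birth, X_16=15

11


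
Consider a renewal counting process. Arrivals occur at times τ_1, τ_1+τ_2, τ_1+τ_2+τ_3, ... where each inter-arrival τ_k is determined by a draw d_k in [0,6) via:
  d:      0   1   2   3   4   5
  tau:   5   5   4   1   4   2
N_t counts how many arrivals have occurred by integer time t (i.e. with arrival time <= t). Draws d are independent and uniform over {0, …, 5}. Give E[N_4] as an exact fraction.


1033/1296

Inter-arrival values over d=0..5: [5, 5, 4, 1, 4, 2]
Each d has probability 1/6, so the pmf of τ is: f(1) = 1/6, f(2) = 1/6, f(4) = 1/3, f(5) = 1/3
Renewal equation for m(n) = E[N_n]: condition on τ_1 = k (if k <= n, one arrival plus a fresh copy on the remaining n−k steps): m(n) = F(n) + Σ_{k<=n} f(k)·m(n−k), where F(n) = P(τ <= n) and m(0) = 0
m(1) = F(1) = 1/6
m(2) = F(2) + f(1)·m(1) = 1/3 + 1/6·1/6 = 13/36
m(3) = F(3) + f(1)·m(2) + f(2)·m(1) = 1/3 + 1/6·13/36 + 1/6·1/6 = 91/216
m(4) = F(4) + f(1)·m(3) + f(2)·m(2) = 2/3 + 1/6·91/216 + 1/6·13/36 = 1033/1296
E[N_4] = m(4) = 1033/1296


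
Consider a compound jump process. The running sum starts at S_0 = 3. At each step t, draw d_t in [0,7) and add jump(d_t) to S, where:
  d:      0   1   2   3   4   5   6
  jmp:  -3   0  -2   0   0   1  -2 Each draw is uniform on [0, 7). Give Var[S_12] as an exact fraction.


Outcome values over d=0..6: [-3, 0, -2, 0, 0, 1, -2]
Σy = -6, Σy² = 18, M = 7
μ = -6/7 = -6/7,  σ² = 18/7 − (-6/7)² = 90/49
Independent increments: Var[S_12] = 12·σ² = 12·(90/49) = 1080/49

1080/49


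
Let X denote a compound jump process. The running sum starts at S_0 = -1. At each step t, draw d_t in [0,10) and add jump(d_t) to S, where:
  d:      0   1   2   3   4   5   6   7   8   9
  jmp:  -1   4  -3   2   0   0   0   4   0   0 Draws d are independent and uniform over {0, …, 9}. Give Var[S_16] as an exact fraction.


Outcome values over d=0..9: [-1, 4, -3, 2, 0, 0, 0, 4, 0, 0]
Σy = 6, Σy² = 46, M = 10
μ = 6/10 = 3/5,  σ² = 46/10 − (3/5)² = 106/25
Independent increments: Var[S_16] = 16·σ² = 16·(106/25) = 1696/25

1696/25


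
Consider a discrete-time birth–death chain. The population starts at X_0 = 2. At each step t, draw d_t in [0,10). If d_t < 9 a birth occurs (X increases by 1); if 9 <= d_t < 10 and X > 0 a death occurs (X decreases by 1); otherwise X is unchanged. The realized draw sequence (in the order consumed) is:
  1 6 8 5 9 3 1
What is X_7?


t=0: X=2, d=1 → birth, X_1=3
t=1: X=3, d=6 → birth, X_2=4
t=2: X=4, d=8 → birth, X_3=5
t=3: X=5, d=5 → birth, X_4=6
t=4: X=6, d=9 → death, X_5=5
t=5: X=5, d=3 → birth, X_6=6
t=6: X=6, d=1 → birth, X_7=7

7


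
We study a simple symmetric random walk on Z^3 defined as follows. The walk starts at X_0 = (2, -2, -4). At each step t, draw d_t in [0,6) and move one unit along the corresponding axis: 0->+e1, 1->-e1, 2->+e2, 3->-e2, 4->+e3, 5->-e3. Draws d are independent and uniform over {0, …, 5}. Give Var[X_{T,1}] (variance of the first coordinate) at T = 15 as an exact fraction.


5

Outcome values over d=0..5: [1, -1, 0, 0, 0, 0]
Σy = 0, Σy² = 2, M = 6
μ = 0/6 = 0,  σ² = 2/6 − (0)² = 1/3
Independent increments: Var[X_15] = 15·σ² = 15·(1/3) = 5


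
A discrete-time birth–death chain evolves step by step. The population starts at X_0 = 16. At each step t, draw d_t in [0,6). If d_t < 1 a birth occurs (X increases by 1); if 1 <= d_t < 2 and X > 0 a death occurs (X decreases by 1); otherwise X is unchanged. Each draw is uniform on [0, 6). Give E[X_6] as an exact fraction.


X can drop by at most 1 per step and X_0 = 16 > T = 6, so X_t >= 16 − t >= 10 > 0 for every t <= 6: the floor at 0 (the 'and X > 0' condition) never binds. Hence X_6 = X_0 + Σ_{t<6} Y_t with i.i.d. increments Y_t = y(d_t) ∈ {+1, −1, 0}.
Outcome values over d=0..5: [1, -1, 0, 0, 0, 0]
Σy = 0, Σy² = 2, M = 6
μ = 0/6 = 0,  σ² = 2/6 − (0)² = 1/3
E[X_6] = 16 + 6·(0) = 16

16


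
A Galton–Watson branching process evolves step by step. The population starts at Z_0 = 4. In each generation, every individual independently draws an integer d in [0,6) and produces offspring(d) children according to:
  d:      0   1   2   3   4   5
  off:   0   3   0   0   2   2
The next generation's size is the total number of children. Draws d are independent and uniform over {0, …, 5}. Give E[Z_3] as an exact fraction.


Outcome values over d=0..5: [0, 3, 0, 0, 2, 2]
Σy = 7, Σy² = 17, M = 6
μ = 7/6 = 7/6,  σ² = 17/6 − (7/6)² = 53/36
E[Z_0] = 4
E[Z_1] = 7/6·E[Z_0] = 14/3
E[Z_2] = 7/6·E[Z_1] = 49/9
E[Z_3] = 7/6·E[Z_2] = 343/54

343/54


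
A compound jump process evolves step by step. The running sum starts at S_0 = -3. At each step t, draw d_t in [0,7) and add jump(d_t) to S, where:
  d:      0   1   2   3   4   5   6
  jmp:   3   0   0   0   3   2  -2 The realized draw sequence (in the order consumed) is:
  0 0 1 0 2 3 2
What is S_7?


t=0: S=-3, d=0, jump=3, S_1=0
t=1: S=0, d=0, jump=3, S_2=3
t=2: S=3, d=1, jump=0, S_3=3
t=3: S=3, d=0, jump=3, S_4=6
t=4: S=6, d=2, jump=0, S_5=6
t=5: S=6, d=3, jump=0, S_6=6
t=6: S=6, d=2, jump=0, S_7=6

6


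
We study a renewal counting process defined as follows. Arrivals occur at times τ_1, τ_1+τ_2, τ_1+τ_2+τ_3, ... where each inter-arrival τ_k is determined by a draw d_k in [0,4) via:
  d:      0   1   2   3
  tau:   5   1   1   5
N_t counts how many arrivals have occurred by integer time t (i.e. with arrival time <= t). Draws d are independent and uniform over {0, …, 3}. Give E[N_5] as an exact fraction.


47/32

Inter-arrival values over d=0..3: [5, 1, 1, 5]
Each d has probability 1/4, so the pmf of τ is: f(1) = 1/2, f(5) = 1/2
Renewal equation for m(n) = E[N_n]: condition on τ_1 = k (if k <= n, one arrival plus a fresh copy on the remaining n−k steps): m(n) = F(n) + Σ_{k<=n} f(k)·m(n−k), where F(n) = P(τ <= n) and m(0) = 0
m(1) = F(1) = 1/2
m(2) = F(2) + f(1)·m(1) = 1/2 + 1/2·1/2 = 3/4
m(3) = F(3) + f(1)·m(2) = 1/2 + 1/2·3/4 = 7/8
m(4) = F(4) + f(1)·m(3) = 1/2 + 1/2·7/8 = 15/16
m(5) = F(5) + f(1)·m(4) = 1 + 1/2·15/16 = 47/32
E[N_5] = m(5) = 47/32


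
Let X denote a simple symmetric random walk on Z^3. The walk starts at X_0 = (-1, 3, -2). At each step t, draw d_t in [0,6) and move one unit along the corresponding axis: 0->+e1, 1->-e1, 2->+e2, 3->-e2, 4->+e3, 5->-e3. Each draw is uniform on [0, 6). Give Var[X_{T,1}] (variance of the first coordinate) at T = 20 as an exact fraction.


20/3

Outcome values over d=0..5: [1, -1, 0, 0, 0, 0]
Σy = 0, Σy² = 2, M = 6
μ = 0/6 = 0,  σ² = 2/6 − (0)² = 1/3
Independent increments: Var[X_20] = 20·σ² = 20·(1/3) = 20/3


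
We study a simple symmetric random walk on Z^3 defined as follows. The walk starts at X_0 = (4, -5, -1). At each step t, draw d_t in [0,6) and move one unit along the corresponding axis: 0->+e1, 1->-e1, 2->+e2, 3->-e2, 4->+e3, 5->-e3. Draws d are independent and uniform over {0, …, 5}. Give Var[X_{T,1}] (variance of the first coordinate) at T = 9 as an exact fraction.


Outcome values over d=0..5: [1, -1, 0, 0, 0, 0]
Σy = 0, Σy² = 2, M = 6
μ = 0/6 = 0,  σ² = 2/6 − (0)² = 1/3
Independent increments: Var[X_9] = 9·σ² = 9·(1/3) = 3

3


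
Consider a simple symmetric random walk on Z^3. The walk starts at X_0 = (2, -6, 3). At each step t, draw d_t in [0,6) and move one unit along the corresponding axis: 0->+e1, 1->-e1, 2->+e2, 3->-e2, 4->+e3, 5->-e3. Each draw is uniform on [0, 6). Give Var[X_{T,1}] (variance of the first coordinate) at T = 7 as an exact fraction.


Outcome values over d=0..5: [1, -1, 0, 0, 0, 0]
Σy = 0, Σy² = 2, M = 6
μ = 0/6 = 0,  σ² = 2/6 − (0)² = 1/3
Independent increments: Var[X_7] = 7·σ² = 7·(1/3) = 7/3

7/3


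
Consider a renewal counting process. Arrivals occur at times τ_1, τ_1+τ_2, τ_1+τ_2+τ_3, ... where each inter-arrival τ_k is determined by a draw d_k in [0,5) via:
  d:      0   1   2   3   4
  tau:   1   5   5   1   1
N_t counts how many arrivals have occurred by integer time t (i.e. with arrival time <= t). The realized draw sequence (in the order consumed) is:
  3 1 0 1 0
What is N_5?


draw d_1=3: τ_1=1, arrival time A_1=1
draw d_2=1: τ_2=5, arrival time A_2=6
draw d_3=0: τ_3=1, arrival time A_3=7
draw d_4=1: τ_4=5, arrival time A_4=12
draw d_5=0: τ_5=1, arrival time A_5=13
N_t over t=0..5: 0:0 1:1 2:1 3:1 4:1 5:1

1


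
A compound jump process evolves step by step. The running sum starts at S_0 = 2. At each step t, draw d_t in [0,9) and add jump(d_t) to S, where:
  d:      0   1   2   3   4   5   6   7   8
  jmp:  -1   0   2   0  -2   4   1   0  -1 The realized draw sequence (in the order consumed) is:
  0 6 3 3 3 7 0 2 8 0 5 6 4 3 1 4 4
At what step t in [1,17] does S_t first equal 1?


1

t=0: S=2, d=0, jump=-1, S_1=1
t=1: S=1, d=6, jump=1, S_2=2
t=2: S=2, d=3, jump=0, S_3=2
t=3: S=2, d=3, jump=0, S_4=2
t=4: S=2, d=3, jump=0, S_5=2
t=5: S=2, d=7, jump=0, S_6=2
t=6: S=2, d=0, jump=-1, S_7=1
t=7: S=1, d=2, jump=2, S_8=3
t=8: S=3, d=8, jump=-1, S_9=2
t=9: S=2, d=0, jump=-1, S_10=1
t=10: S=1, d=5, jump=4, S_11=5
t=11: S=5, d=6, jump=1, S_12=6
t=12: S=6, d=4, jump=-2, S_13=4
t=13: S=4, d=3, jump=0, S_14=4
t=14: S=4, d=1, jump=0, S_15=4
t=15: S=4, d=4, jump=-2, S_16=2
t=16: S=2, d=4, jump=-2, S_17=0
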